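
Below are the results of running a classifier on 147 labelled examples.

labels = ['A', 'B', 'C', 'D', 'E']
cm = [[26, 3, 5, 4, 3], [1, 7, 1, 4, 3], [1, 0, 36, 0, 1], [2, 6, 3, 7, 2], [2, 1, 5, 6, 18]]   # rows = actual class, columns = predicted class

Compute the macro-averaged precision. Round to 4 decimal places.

0.5889

Per-class precision (TP/(TP+FP)):
  A: TP=26, FP=1+1+2+2=6 → 26/32 = 0.81250
  B: TP=7, FP=3+0+6+1=10 → 7/17 = 0.41176
  C: TP=36, FP=5+1+3+5=14 → 36/50 = 0.72000
  D: TP=7, FP=4+4+0+6=14 → 7/21 = 0.33333
  E: TP=18, FP=3+3+1+2=9 → 18/27 = 0.66667
Macro-precision = mean = (0.81250 + 0.41176 + 0.72000 + 0.33333 + 0.66667) / 5 = 0.5889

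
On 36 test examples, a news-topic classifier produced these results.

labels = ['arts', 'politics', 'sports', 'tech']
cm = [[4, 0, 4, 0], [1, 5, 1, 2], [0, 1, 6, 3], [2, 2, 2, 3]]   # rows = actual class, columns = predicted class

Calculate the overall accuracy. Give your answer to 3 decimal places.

Accuracy = trace / total = (4+5+6+3=18) / 36 = 18/36 = 0.500

0.500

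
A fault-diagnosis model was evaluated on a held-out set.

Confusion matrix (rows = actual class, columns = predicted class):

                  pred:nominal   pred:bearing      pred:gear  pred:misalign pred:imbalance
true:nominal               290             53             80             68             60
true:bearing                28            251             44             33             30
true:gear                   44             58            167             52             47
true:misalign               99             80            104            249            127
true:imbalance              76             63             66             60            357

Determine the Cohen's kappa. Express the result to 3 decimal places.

0.384

Observed agreement pₒ = trace/N = 1314/2586 = 0.5081
Expected agreement pₑ = Σ (rowᵢ·colᵢ)/N² = (551·537 + 386·505 + 368·461 + 659·462 + 622·621)/2586² = 0.2020
κ = (pₒ − pₑ)/(1 − pₑ) = (0.5081 − 0.2020)/(1 − 0.2020) = 0.384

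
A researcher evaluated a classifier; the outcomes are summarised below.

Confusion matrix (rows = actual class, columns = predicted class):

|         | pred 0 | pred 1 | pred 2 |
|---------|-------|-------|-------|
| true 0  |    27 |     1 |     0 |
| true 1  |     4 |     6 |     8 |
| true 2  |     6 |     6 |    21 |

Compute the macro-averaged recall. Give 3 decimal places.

Per-class recall (TP/(TP+FN)):
  0: TP=27, FN=1+0=1 → 27/28 = 0.9643
  1: TP=6, FN=4+8=12 → 6/18 = 0.3333
  2: TP=21, FN=6+6=12 → 21/33 = 0.6364
Macro-recall = mean = (0.9643 + 0.3333 + 0.6364) / 3 = 0.645

0.645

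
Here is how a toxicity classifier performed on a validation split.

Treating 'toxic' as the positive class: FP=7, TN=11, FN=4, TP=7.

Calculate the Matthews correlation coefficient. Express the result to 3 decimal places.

0.240

MCC = (TP·TN − FP·FN) / √((TP+FP)(TP+FN)(TN+FP)(TN+FN))
Numerator = 7·11 − 7·4 = 49
Denominator = √(14·11·18·15) = √41580 = 203.9117
MCC = 49 / 203.9117 = 0.240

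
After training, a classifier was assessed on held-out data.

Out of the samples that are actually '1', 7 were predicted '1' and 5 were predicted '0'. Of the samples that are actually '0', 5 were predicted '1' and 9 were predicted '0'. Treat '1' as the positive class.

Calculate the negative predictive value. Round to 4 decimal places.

NPV = TN/(TN+FN) = 9/(9+5) = 0.6429

0.6429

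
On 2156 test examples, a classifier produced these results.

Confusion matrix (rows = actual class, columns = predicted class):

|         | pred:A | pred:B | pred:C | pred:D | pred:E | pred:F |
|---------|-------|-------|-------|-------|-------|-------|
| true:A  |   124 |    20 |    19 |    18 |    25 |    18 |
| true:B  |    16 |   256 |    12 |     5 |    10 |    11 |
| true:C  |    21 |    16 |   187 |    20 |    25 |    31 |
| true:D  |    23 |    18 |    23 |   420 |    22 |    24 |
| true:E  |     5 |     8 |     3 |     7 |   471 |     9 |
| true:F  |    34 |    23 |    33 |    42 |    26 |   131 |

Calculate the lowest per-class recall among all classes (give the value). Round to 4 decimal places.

0.4533

Per-class recall (TP/(TP+FN)):
  A: TP=124, FN=20+19+18+25+18=100 → 124/224 = 0.55357
  B: TP=256, FN=16+12+5+10+11=54 → 256/310 = 0.82581
  C: TP=187, FN=21+16+20+25+31=113 → 187/300 = 0.62333
  D: TP=420, FN=23+18+23+22+24=110 → 420/530 = 0.79245
  E: TP=471, FN=5+8+3+7+9=32 → 471/503 = 0.93638
  F: TP=131, FN=34+23+33+42+26=158 → 131/289 = 0.45329
Lowest is class 'F' with recall = 0.4533.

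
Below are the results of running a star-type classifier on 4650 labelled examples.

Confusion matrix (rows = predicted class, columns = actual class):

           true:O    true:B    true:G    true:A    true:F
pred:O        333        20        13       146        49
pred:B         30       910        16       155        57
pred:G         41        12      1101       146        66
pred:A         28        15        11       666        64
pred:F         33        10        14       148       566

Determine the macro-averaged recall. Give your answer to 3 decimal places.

0.769

Per-class recall (TP/(TP+FN)):
  O: TP=333, FN=30+41+28+33=132 → 333/465 = 0.7161
  B: TP=910, FN=20+12+15+10=57 → 910/967 = 0.9411
  G: TP=1101, FN=13+16+11+14=54 → 1101/1155 = 0.9532
  A: TP=666, FN=146+155+146+148=595 → 666/1261 = 0.5282
  F: TP=566, FN=49+57+66+64=236 → 566/802 = 0.7057
Macro-recall = mean = (0.7161 + 0.9411 + 0.9532 + 0.5282 + 0.7057) / 5 = 0.769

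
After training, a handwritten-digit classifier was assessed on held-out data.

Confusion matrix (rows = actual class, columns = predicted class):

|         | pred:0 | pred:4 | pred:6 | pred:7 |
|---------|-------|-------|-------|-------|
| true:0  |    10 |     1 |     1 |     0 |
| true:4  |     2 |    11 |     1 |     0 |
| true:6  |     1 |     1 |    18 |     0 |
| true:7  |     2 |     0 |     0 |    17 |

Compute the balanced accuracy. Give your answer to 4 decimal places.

0.8534

Balanced accuracy = mean of per-class recall.
  0: recall = 10/12 = 0.83333
  4: recall = 11/14 = 0.78571
  6: recall = 18/20 = 0.90000
  7: recall = 17/19 = 0.89474
Mean = (0.83333 + 0.78571 + 0.90000 + 0.89474) / 4 = 0.8534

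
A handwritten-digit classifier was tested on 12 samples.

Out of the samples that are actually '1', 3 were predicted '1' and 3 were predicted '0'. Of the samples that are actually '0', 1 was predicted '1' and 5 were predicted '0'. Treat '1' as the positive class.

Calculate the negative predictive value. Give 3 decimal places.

0.625

NPV = TN/(TN+FN) = 5/(5+3) = 0.625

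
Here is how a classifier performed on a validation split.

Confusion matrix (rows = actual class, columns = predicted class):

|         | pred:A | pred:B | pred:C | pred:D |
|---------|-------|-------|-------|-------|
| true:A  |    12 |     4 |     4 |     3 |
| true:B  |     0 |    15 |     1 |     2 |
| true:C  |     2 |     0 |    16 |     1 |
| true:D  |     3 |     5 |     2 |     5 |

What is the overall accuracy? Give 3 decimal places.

0.640

Accuracy = trace / total = (12+15+16+5=48) / 75 = 48/75 = 0.640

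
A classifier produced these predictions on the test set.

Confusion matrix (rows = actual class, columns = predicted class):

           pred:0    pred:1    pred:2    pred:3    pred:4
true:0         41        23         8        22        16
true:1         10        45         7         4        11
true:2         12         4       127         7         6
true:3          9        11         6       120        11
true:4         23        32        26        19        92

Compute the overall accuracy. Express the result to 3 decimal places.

0.614

Accuracy = trace / total = (41+45+127+120+92=425) / 692 = 425/692 = 0.614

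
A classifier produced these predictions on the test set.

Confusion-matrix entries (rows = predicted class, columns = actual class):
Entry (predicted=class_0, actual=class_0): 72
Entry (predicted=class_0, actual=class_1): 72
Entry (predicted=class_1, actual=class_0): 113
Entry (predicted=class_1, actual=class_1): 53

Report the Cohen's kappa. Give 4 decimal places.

Observed agreement pₒ = trace/N = 125/310 = 0.40323
Expected agreement pₑ = Σ (rowᵢ·colᵢ)/N² = (185·144 + 125·166)/310² = 0.49313
κ = (pₒ − pₑ)/(1 − pₑ) = (0.40323 − 0.49313)/(1 − 0.49313) = -0.1774

-0.1774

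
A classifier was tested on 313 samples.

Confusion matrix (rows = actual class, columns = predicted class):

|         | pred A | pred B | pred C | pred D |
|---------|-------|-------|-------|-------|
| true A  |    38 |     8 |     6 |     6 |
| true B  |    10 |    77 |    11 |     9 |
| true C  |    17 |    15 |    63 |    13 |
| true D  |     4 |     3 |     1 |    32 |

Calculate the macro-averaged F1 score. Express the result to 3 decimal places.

Per-class F1 score (2·TP/(2·TP+FP+FN)):
  A: TP=38, FP=10+17+4=31, FN=8+6+6=20 → 76/127 = 0.5984
  B: TP=77, FP=8+15+3=26, FN=10+11+9=30 → 154/210 = 0.7333
  C: TP=63, FP=6+11+1=18, FN=17+15+13=45 → 126/189 = 0.6667
  D: TP=32, FP=6+9+13=28, FN=4+3+1=8 → 64/100 = 0.6400
Macro-F1 score = mean = (0.5984 + 0.7333 + 0.6667 + 0.6400) / 4 = 0.660

0.660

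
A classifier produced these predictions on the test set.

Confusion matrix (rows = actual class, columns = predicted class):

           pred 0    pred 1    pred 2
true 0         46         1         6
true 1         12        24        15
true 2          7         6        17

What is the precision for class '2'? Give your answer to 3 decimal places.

Treat '2' as positive and all other classes as negative.
precision = TP/(TP+FP).
2: TP=17, FP=6+15=21 → 17/38 = 0.4474

0.447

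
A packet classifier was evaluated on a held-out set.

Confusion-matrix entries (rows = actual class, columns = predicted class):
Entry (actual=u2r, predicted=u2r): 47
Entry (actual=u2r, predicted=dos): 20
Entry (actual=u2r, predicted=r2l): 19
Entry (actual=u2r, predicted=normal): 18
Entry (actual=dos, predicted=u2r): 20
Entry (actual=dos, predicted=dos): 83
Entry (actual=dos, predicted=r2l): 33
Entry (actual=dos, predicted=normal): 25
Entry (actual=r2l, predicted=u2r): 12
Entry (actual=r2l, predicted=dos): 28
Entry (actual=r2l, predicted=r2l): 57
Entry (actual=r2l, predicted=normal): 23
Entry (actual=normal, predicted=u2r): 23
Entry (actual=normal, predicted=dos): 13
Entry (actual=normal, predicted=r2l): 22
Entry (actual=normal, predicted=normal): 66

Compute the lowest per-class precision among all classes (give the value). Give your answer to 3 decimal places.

0.435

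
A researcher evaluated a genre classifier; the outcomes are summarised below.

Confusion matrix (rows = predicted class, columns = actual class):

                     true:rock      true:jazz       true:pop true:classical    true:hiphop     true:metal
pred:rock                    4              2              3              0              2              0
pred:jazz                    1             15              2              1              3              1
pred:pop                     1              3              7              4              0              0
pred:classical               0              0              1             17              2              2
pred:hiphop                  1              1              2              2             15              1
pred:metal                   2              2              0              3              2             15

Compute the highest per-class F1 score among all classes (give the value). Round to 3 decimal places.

Per-class F1 score (2·TP/(2·TP+FP+FN)):
  rock: TP=4, FP=2+3+0+2+0=7, FN=1+1+0+1+2=5 → 8/20 = 0.4000
  jazz: TP=15, FP=1+2+1+3+1=8, FN=2+3+0+1+2=8 → 30/46 = 0.6522
  pop: TP=7, FP=1+3+4+0+0=8, FN=3+2+1+2+0=8 → 14/30 = 0.4667
  classical: TP=17, FP=0+0+1+2+2=5, FN=0+1+4+2+3=10 → 34/49 = 0.6939
  hiphop: TP=15, FP=1+1+2+2+1=7, FN=2+3+0+2+2=9 → 30/46 = 0.6522
  metal: TP=15, FP=2+2+0+3+2=9, FN=0+1+0+2+1=4 → 30/43 = 0.6977
Highest is class 'metal' with F1 score = 0.698.

0.698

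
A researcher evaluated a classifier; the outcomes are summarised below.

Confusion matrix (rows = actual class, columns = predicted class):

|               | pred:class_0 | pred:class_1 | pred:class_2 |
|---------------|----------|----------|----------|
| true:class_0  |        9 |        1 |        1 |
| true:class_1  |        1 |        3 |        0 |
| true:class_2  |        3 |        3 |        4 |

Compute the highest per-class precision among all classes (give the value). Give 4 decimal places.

0.8000

Per-class precision (TP/(TP+FP)):
  class_0: TP=9, FP=1+3=4 → 9/13 = 0.69231
  class_1: TP=3, FP=1+3=4 → 3/7 = 0.42857
  class_2: TP=4, FP=1+0=1 → 4/5 = 0.80000
Highest is class 'class_2' with precision = 0.8000.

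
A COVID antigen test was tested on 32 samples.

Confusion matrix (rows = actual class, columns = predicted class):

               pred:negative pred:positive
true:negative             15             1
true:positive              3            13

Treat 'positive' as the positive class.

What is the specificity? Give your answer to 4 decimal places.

Specificity = TN/(TN+FP) = 15/(15+1) = 0.9375

0.9375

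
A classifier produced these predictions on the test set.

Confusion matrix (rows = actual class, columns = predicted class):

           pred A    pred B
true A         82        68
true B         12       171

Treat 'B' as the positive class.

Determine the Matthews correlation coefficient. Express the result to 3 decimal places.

0.532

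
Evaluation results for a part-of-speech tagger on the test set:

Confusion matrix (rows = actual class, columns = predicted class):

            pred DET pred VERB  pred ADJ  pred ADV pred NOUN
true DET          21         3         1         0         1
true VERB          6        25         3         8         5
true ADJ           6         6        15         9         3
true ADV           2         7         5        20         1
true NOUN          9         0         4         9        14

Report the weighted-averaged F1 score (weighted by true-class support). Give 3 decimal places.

0.513

Per-class F1 score (2·TP/(2·TP+FP+FN)):
  DET: TP=21, FP=6+6+2+9=23, FN=3+1+0+1=5 → 42/70 = 0.6000
  VERB: TP=25, FP=3+6+7+0=16, FN=6+3+8+5=22 → 50/88 = 0.5682
  ADJ: TP=15, FP=1+3+5+4=13, FN=6+6+9+3=24 → 30/67 = 0.4478
  ADV: TP=20, FP=0+8+9+9=26, FN=2+7+5+1=15 → 40/81 = 0.4938
  NOUN: TP=14, FP=1+5+3+1=10, FN=9+0+4+9=22 → 28/60 = 0.4667
Weighted-F1 score = Σ (supportᵢ/N)·F1 scoreᵢ with N=183: (26/183)·0.6000 + (47/183)·0.5682 + (39/183)·0.4478 + (35/183)·0.4938 + (36/183)·0.4667 = 0.513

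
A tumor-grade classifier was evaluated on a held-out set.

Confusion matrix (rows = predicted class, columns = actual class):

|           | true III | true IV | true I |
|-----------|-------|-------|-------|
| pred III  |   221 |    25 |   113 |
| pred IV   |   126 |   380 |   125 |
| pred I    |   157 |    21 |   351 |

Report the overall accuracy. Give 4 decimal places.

Accuracy = trace / total = (221+380+351=952) / 1519 = 952/1519 = 0.6267

0.6267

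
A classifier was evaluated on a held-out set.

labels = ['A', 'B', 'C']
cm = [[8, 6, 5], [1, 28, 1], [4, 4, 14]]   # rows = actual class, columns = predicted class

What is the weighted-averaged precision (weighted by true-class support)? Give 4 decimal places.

Per-class precision (TP/(TP+FP)):
  A: TP=8, FP=1+4=5 → 8/13 = 0.61538
  B: TP=28, FP=6+4=10 → 28/38 = 0.73684
  C: TP=14, FP=5+1=6 → 14/20 = 0.70000
Weighted-precision = Σ (supportᵢ/N)·precisionᵢ with N=71: (19/71)·0.61538 + (30/71)·0.73684 + (22/71)·0.70000 = 0.6929

0.6929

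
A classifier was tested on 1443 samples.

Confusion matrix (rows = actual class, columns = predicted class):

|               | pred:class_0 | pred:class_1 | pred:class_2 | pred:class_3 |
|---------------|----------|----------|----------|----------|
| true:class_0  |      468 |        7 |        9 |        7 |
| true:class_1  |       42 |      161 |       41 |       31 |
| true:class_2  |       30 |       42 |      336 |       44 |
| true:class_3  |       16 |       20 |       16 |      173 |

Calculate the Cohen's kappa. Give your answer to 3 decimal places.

0.708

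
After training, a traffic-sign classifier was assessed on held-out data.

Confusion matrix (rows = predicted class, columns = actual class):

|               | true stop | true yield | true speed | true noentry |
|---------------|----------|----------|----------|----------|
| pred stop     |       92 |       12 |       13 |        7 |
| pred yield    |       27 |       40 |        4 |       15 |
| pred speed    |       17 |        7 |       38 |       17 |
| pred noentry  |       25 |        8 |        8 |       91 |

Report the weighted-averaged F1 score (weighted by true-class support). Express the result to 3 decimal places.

0.625

Per-class F1 score (2·TP/(2·TP+FP+FN)):
  stop: TP=92, FP=12+13+7=32, FN=27+17+25=69 → 184/285 = 0.6456
  yield: TP=40, FP=27+4+15=46, FN=12+7+8=27 → 80/153 = 0.5229
  speed: TP=38, FP=17+7+17=41, FN=13+4+8=25 → 76/142 = 0.5352
  noentry: TP=91, FP=25+8+8=41, FN=7+15+17=39 → 182/262 = 0.6947
Weighted-F1 score = Σ (supportᵢ/N)·F1 scoreᵢ with N=421: (161/421)·0.6456 + (67/421)·0.5229 + (63/421)·0.5352 + (130/421)·0.6947 = 0.625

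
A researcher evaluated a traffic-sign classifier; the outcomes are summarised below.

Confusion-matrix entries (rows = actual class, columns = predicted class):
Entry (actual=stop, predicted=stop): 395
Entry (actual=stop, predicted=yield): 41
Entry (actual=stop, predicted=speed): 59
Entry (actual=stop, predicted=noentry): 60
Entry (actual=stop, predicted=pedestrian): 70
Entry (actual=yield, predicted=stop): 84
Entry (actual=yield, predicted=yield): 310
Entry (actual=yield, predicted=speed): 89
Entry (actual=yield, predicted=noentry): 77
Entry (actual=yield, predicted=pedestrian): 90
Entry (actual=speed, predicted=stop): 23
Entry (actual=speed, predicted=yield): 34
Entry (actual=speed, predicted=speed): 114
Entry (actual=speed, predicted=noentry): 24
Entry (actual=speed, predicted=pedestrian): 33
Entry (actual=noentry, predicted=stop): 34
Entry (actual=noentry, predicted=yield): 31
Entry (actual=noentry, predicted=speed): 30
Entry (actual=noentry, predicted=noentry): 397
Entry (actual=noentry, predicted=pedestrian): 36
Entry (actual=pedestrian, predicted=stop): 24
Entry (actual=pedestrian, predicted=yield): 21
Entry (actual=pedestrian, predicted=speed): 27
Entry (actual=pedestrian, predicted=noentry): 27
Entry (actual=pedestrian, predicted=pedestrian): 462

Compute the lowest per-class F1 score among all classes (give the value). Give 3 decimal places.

Per-class F1 score (2·TP/(2·TP+FP+FN)):
  stop: TP=395, FP=84+23+34+24=165, FN=41+59+60+70=230 → 790/1185 = 0.6667
  yield: TP=310, FP=41+34+31+21=127, FN=84+89+77+90=340 → 620/1087 = 0.5704
  speed: TP=114, FP=59+89+30+27=205, FN=23+34+24+33=114 → 228/547 = 0.4168
  noentry: TP=397, FP=60+77+24+27=188, FN=34+31+30+36=131 → 794/1113 = 0.7134
  pedestrian: TP=462, FP=70+90+33+36=229, FN=24+21+27+27=99 → 924/1252 = 0.7380
Lowest is class 'speed' with F1 score = 0.417.

0.417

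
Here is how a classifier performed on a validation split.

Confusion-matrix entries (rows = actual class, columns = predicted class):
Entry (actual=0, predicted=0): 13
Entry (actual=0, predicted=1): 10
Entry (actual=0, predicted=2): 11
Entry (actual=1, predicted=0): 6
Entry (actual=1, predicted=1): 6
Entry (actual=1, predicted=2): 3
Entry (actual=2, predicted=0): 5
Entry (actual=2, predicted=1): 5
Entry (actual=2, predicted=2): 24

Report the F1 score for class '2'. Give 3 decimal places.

One-vs-rest for '2': TP = diagonal; FP = other classes predicted '2'; FN = '2' predicted as other.
F1 score = 2·TP/(2·TP+FP+FN).
2: TP=24, FP=11+3=14, FN=5+5=10 → 48/72 = 0.6667

0.667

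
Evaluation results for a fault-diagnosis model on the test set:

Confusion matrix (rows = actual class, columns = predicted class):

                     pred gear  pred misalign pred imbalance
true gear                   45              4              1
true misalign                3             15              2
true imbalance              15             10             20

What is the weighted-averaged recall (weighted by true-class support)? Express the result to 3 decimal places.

0.696

Per-class recall (TP/(TP+FN)):
  gear: TP=45, FN=4+1=5 → 45/50 = 0.9000
  misalign: TP=15, FN=3+2=5 → 15/20 = 0.7500
  imbalance: TP=20, FN=15+10=25 → 20/45 = 0.4444
Weighted-recall = Σ (supportᵢ/N)·recallᵢ with N=115: (50/115)·0.9000 + (20/115)·0.7500 + (45/115)·0.4444 = 0.696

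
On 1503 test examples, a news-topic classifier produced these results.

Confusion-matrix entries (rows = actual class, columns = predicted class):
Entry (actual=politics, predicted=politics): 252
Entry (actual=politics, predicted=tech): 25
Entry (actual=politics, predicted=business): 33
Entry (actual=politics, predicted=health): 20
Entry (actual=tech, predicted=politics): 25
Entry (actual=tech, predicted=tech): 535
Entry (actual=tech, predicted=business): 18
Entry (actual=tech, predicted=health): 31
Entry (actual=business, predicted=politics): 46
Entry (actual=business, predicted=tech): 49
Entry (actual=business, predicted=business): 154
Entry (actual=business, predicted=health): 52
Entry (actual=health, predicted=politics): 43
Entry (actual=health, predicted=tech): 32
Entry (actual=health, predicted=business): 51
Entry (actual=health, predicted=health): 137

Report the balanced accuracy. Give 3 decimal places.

Balanced accuracy = mean of per-class recall.
  politics: recall = 252/330 = 0.7636
  tech: recall = 535/609 = 0.8785
  business: recall = 154/301 = 0.5116
  health: recall = 137/263 = 0.5209
Mean = (0.7636 + 0.8785 + 0.5116 + 0.5209) / 4 = 0.669

0.669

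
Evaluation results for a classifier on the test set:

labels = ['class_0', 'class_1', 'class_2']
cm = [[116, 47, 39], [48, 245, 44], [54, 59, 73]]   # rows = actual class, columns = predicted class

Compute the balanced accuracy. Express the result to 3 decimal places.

0.565

Balanced accuracy = mean of per-class recall.
  class_0: recall = 116/202 = 0.5743
  class_1: recall = 245/337 = 0.7270
  class_2: recall = 73/186 = 0.3925
Mean = (0.5743 + 0.7270 + 0.3925) / 3 = 0.565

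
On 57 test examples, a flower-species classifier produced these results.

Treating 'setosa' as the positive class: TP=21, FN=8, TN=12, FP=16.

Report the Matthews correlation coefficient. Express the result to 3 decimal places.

MCC = (TP·TN − FP·FN) / √((TP+FP)(TP+FN)(TN+FP)(TN+FN))
Numerator = 21·12 − 16·8 = 124
Denominator = √(37·29·28·20) = √600880 = 775.1645
MCC = 124 / 775.1645 = 0.160

0.160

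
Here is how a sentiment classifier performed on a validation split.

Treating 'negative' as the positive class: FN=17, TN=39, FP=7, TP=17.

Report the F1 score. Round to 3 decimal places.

Precision = TP/(TP+FP) = 17/24 = 0.7083
Recall = TP/(TP+FN) = 17/34 = 0.5000
F1 = 2·TP/(2·TP+FP+FN) = 34/58 = 0.586

0.586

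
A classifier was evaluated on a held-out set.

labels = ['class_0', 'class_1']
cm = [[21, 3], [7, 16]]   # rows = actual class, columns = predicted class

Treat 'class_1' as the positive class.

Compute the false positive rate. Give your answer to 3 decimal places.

FPR = FP/(FP+TN) = 3/(3+21) = 0.125

0.125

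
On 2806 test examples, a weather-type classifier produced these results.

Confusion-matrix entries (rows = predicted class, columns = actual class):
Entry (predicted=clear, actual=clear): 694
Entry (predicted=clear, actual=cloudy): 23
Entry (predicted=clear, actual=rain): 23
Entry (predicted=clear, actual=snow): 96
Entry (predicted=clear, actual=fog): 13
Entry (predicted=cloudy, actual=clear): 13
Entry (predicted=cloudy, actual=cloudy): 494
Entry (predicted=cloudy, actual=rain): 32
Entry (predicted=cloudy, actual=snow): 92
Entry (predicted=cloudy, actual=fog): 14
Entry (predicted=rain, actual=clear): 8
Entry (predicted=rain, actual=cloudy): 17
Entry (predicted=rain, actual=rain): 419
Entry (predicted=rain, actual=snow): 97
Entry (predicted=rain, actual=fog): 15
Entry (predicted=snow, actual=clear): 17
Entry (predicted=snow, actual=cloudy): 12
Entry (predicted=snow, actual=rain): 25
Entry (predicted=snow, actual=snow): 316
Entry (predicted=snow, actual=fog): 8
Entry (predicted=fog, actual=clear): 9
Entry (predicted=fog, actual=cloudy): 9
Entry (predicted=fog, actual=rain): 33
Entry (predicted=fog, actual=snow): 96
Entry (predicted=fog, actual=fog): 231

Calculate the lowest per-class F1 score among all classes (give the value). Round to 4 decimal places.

0.5879

Per-class F1 score (2·TP/(2·TP+FP+FN)):
  clear: TP=694, FP=23+23+96+13=155, FN=13+8+17+9=47 → 1388/1590 = 0.87296
  cloudy: TP=494, FP=13+32+92+14=151, FN=23+17+12+9=61 → 988/1200 = 0.82333
  rain: TP=419, FP=8+17+97+15=137, FN=23+32+25+33=113 → 838/1088 = 0.77022
  snow: TP=316, FP=17+12+25+8=62, FN=96+92+97+96=381 → 632/1075 = 0.58791
  fog: TP=231, FP=9+9+33+96=147, FN=13+14+15+8=50 → 462/659 = 0.70106
Lowest is class 'snow' with F1 score = 0.5879.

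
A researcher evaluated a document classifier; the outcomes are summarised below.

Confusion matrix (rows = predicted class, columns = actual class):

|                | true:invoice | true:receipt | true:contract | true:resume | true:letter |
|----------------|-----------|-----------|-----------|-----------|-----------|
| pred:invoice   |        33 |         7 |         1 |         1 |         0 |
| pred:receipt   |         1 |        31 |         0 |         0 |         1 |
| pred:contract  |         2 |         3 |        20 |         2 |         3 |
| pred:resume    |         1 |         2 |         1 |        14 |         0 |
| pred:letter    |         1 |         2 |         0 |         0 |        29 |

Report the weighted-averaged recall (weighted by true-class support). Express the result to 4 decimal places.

Per-class recall (TP/(TP+FN)):
  invoice: TP=33, FN=1+2+1+1=5 → 33/38 = 0.86842
  receipt: TP=31, FN=7+3+2+2=14 → 31/45 = 0.68889
  contract: TP=20, FN=1+0+1+0=2 → 20/22 = 0.90909
  resume: TP=14, FN=1+0+2+0=3 → 14/17 = 0.82353
  letter: TP=29, FN=0+1+3+0=4 → 29/33 = 0.87879
Weighted-recall = Σ (supportᵢ/N)·recallᵢ with N=155: (38/155)·0.86842 + (45/155)·0.68889 + (22/155)·0.90909 + (17/155)·0.82353 + (33/155)·0.87879 = 0.8194

0.8194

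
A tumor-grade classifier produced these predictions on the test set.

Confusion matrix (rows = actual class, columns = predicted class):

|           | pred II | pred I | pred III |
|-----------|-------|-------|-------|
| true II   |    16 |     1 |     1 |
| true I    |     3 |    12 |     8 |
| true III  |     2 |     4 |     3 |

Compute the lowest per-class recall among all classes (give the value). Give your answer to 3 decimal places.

0.333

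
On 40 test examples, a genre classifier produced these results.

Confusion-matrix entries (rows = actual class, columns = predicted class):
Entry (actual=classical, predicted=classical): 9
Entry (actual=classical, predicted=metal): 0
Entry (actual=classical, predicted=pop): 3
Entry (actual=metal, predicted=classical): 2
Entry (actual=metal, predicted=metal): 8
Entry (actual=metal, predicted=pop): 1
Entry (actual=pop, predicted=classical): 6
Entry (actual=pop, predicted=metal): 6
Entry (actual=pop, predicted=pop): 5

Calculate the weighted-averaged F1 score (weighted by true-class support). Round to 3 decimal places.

Per-class F1 score (2·TP/(2·TP+FP+FN)):
  classical: TP=9, FP=2+6=8, FN=0+3=3 → 18/29 = 0.6207
  metal: TP=8, FP=0+6=6, FN=2+1=3 → 16/25 = 0.6400
  pop: TP=5, FP=3+1=4, FN=6+6=12 → 10/26 = 0.3846
Weighted-F1 score = Σ (supportᵢ/N)·F1 scoreᵢ with N=40: (12/40)·0.6207 + (11/40)·0.6400 + (17/40)·0.3846 = 0.526

0.526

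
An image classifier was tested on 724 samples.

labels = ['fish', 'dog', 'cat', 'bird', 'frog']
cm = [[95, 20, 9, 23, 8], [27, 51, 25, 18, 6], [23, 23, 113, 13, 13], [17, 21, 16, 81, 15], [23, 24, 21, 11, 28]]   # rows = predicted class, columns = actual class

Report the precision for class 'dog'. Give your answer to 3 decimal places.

0.402

Treat 'dog' as positive and all other classes as negative.
precision = TP/(TP+FP).
dog: TP=51, FP=27+25+18+6=76 → 51/127 = 0.4016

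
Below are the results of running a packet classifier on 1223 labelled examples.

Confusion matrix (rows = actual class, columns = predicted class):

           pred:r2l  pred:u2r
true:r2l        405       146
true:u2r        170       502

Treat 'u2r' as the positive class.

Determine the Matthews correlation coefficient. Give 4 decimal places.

0.4805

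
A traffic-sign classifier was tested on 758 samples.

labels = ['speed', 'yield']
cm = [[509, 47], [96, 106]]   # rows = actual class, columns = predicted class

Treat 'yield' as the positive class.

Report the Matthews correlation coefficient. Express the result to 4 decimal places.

0.4849

MCC = (TP·TN − FP·FN) / √((TP+FP)(TP+FN)(TN+FP)(TN+FN))
Numerator = 106·509 − 47·96 = 49442
Denominator = √(153·202·556·605) = √10396160280 = 101961.5628
MCC = 49442 / 101961.5628 = 0.4849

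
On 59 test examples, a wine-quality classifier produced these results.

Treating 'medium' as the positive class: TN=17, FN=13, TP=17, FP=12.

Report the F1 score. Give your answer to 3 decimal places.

Precision = TP/(TP+FP) = 17/29 = 0.5862
Recall = TP/(TP+FN) = 17/30 = 0.5667
F1 = 2·TP/(2·TP+FP+FN) = 34/59 = 0.576

0.576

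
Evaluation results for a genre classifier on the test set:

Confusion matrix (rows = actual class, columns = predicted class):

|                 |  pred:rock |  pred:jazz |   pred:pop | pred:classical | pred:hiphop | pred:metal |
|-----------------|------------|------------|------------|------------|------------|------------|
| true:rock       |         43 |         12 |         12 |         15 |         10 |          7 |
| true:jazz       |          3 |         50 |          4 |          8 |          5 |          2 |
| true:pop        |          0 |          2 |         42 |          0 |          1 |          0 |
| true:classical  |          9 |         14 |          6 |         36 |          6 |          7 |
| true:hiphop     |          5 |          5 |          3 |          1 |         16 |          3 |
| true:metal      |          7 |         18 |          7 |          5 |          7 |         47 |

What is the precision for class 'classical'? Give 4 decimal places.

0.5538

Treat 'classical' as positive and all other classes as negative.
precision = TP/(TP+FP).
classical: TP=36, FP=15+8+0+1+5=29 → 36/65 = 0.55385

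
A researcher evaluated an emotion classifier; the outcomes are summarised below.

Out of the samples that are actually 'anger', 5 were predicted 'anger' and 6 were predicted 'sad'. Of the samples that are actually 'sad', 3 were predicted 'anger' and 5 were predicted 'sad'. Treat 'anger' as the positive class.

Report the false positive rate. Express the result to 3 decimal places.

0.375

FPR = FP/(FP+TN) = 3/(3+5) = 0.375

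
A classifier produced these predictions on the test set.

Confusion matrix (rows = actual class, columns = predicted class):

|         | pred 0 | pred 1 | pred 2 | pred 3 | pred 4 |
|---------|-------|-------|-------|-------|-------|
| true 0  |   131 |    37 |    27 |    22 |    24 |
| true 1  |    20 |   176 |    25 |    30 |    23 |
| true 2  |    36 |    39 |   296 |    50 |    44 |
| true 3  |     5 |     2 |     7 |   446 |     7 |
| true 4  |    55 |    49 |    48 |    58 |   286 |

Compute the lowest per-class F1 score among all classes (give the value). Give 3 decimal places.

0.537

Per-class F1 score (2·TP/(2·TP+FP+FN)):
  0: TP=131, FP=20+36+5+55=116, FN=37+27+22+24=110 → 262/488 = 0.5369
  1: TP=176, FP=37+39+2+49=127, FN=20+25+30+23=98 → 352/577 = 0.6101
  2: TP=296, FP=27+25+7+48=107, FN=36+39+50+44=169 → 592/868 = 0.6820
  3: TP=446, FP=22+30+50+58=160, FN=5+2+7+7=21 → 892/1073 = 0.8313
  4: TP=286, FP=24+23+44+7=98, FN=55+49+48+58=210 → 572/880 = 0.6500
Lowest is class '0' with F1 score = 0.537.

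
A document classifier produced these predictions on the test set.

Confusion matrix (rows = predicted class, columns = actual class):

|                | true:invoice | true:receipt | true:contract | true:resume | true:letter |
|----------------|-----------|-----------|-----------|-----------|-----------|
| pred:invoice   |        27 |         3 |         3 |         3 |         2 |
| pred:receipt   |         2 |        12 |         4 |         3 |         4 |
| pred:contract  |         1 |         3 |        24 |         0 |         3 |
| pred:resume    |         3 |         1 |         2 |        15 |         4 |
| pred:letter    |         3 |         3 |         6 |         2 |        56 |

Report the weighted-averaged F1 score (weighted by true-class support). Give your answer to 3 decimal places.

0.710

Per-class F1 score (2·TP/(2·TP+FP+FN)):
  invoice: TP=27, FP=3+3+3+2=11, FN=2+1+3+3=9 → 54/74 = 0.7297
  receipt: TP=12, FP=2+4+3+4=13, FN=3+3+1+3=10 → 24/47 = 0.5106
  contract: TP=24, FP=1+3+0+3=7, FN=3+4+2+6=15 → 48/70 = 0.6857
  resume: TP=15, FP=3+1+2+4=10, FN=3+3+0+2=8 → 30/48 = 0.6250
  letter: TP=56, FP=3+3+6+2=14, FN=2+4+3+4=13 → 112/139 = 0.8058
Weighted-F1 score = Σ (supportᵢ/N)·F1 scoreᵢ with N=189: (36/189)·0.7297 + (22/189)·0.5106 + (39/189)·0.6857 + (23/189)·0.6250 + (69/189)·0.8058 = 0.710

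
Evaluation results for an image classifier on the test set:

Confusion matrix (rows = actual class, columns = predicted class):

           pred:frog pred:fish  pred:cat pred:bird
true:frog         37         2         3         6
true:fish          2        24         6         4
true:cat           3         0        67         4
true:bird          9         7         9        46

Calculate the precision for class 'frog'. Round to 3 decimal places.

0.725

precision = TP/(TP+FP).
frog: TP=37, FP=2+3+9=14 → 37/51 = 0.7255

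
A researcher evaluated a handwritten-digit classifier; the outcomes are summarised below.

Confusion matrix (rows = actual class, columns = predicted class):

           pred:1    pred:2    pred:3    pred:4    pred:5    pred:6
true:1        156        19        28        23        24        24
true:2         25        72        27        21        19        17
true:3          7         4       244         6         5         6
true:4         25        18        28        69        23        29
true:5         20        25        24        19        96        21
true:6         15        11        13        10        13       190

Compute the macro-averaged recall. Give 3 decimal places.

0.574

Per-class recall (TP/(TP+FN)):
  1: TP=156, FN=19+28+23+24+24=118 → 156/274 = 0.5693
  2: TP=72, FN=25+27+21+19+17=109 → 72/181 = 0.3978
  3: TP=244, FN=7+4+6+5+6=28 → 244/272 = 0.8971
  4: TP=69, FN=25+18+28+23+29=123 → 69/192 = 0.3594
  5: TP=96, FN=20+25+24+19+21=109 → 96/205 = 0.4683
  6: TP=190, FN=15+11+13+10+13=62 → 190/252 = 0.7540
Macro-recall = mean = (0.5693 + 0.3978 + 0.8971 + 0.3594 + 0.4683 + 0.7540) / 6 = 0.574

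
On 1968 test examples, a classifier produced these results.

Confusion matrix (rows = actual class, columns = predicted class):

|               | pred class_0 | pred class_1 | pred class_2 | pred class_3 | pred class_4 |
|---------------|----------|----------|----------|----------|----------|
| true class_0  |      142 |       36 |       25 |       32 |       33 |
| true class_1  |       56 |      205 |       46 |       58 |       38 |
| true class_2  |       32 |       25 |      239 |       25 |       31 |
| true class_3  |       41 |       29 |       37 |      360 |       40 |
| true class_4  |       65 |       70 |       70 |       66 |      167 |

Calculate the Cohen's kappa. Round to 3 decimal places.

Observed agreement pₒ = trace/N = 1113/1968 = 0.5655
Expected agreement pₑ = Σ (rowᵢ·colᵢ)/N² = (268·336 + 403·365 + 352·417 + 507·541 + 438·309)/1968² = 0.2049
κ = (pₒ − pₑ)/(1 − pₑ) = (0.5655 − 0.2049)/(1 − 0.2049) = 0.454

0.454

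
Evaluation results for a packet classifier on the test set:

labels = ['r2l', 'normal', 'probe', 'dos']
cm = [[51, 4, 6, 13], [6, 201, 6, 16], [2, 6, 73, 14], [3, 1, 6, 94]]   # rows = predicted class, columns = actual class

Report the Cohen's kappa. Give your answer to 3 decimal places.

Observed agreement pₒ = trace/N = 419/502 = 0.8347
Expected agreement pₑ = Σ (rowᵢ·colᵢ)/N² = (62·74 + 212·229 + 91·95 + 137·104)/502² = 0.3017
κ = (pₒ − pₑ)/(1 − pₑ) = (0.8347 − 0.3017)/(1 − 0.3017) = 0.763

0.763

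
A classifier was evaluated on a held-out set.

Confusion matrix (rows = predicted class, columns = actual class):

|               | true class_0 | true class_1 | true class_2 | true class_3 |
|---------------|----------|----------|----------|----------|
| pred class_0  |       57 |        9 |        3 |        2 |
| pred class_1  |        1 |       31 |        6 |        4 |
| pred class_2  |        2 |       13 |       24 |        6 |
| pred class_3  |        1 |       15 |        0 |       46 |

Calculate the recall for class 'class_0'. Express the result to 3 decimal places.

recall = TP/(TP+FN).
class_0: TP=57, FN=1+2+1=4 → 57/61 = 0.9344

0.934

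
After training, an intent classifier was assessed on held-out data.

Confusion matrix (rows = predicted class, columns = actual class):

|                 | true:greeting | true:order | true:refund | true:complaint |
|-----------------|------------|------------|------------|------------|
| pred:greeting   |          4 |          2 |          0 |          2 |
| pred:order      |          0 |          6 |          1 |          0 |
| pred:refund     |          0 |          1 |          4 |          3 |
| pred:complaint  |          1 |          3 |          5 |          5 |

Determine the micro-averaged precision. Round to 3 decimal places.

Micro-averaging pools counts across classes: ΣTP=19, ΣFP=18, ΣFN=18.
Micro-precision = TP/(TP+FP) on pooled counts = 0.514 (equals overall accuracy in single-label multiclass).

0.514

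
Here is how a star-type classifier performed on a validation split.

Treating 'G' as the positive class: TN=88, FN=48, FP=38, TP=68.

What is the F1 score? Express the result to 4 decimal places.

0.6126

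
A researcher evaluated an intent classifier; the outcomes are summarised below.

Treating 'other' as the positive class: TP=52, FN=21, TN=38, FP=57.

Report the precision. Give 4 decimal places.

0.4771

Precision = TP/(TP+FP) = 52/(52+57) = 52/109 = 0.4771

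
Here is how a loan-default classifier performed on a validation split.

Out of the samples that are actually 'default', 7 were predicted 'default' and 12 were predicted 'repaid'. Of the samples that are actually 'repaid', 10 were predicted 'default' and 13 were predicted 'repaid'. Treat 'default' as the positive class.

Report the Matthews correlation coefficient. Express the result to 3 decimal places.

MCC = (TP·TN − FP·FN) / √((TP+FP)(TP+FN)(TN+FP)(TN+FN))
Numerator = 7·13 − 10·12 = -29
Denominator = √(17·19·23·25) = √185725 = 430.9582
MCC = -29 / 430.9582 = -0.067

-0.067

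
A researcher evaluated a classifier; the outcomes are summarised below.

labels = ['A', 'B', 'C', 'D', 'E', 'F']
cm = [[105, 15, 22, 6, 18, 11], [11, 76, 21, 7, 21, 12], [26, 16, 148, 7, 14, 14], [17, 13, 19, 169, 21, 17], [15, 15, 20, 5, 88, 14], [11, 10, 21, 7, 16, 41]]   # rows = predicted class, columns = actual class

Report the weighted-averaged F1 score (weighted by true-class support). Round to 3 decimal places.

0.582

Per-class F1 score (2·TP/(2·TP+FP+FN)):
  A: TP=105, FP=15+22+6+18+11=72, FN=11+26+17+15+11=80 → 210/362 = 0.5801
  B: TP=76, FP=11+21+7+21+12=72, FN=15+16+13+15+10=69 → 152/293 = 0.5188
  C: TP=148, FP=26+16+7+14+14=77, FN=22+21+19+20+21=103 → 296/476 = 0.6218
  D: TP=169, FP=17+13+19+21+17=87, FN=6+7+7+5+7=32 → 338/457 = 0.7396
  E: TP=88, FP=15+15+20+5+14=69, FN=18+21+14+21+16=90 → 176/335 = 0.5254
  F: TP=41, FP=11+10+21+7+16=65, FN=11+12+14+17+14=68 → 82/215 = 0.3814
Weighted-F1 score = Σ (supportᵢ/N)·F1 scoreᵢ with N=1069: (185/1069)·0.5801 + (145/1069)·0.5188 + (251/1069)·0.6218 + (201/1069)·0.7396 + (178/1069)·0.5254 + (109/1069)·0.3814 = 0.582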